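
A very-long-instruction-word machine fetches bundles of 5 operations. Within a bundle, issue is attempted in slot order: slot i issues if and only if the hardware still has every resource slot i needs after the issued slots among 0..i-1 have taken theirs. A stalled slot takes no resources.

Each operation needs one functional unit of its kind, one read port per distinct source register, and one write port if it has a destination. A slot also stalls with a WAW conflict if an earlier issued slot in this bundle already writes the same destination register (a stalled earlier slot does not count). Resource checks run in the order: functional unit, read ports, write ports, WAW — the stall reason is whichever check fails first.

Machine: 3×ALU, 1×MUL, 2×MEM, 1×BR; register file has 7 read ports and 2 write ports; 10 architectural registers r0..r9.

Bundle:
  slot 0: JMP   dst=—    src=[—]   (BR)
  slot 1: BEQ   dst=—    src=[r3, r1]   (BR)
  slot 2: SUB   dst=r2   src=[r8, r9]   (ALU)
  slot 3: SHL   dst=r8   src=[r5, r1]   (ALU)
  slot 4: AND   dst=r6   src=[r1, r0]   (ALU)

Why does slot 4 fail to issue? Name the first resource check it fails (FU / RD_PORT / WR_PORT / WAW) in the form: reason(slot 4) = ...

reason(slot 4) = WR_PORT

(0) want 1×BR +0rd +0wr — yes → AL3|MU1|ME2|BR0|rd7|wr2
(1) want 1×BR +2rd +0wr — FU → AL3|MU1|ME2|BR0|rd7|wr2
(2) want 1×ALU +2rd +1wr — yes → AL2|MU1|ME2|BR0|rd5|wr1
(3) want 1×ALU +2rd +1wr — yes → AL1|MU1|ME2|BR0|rd3|wr0
(4) want 1×ALU +2rd +1wr — WR_PORT → AL1|MU1|ME2|BR0|rd3|wr0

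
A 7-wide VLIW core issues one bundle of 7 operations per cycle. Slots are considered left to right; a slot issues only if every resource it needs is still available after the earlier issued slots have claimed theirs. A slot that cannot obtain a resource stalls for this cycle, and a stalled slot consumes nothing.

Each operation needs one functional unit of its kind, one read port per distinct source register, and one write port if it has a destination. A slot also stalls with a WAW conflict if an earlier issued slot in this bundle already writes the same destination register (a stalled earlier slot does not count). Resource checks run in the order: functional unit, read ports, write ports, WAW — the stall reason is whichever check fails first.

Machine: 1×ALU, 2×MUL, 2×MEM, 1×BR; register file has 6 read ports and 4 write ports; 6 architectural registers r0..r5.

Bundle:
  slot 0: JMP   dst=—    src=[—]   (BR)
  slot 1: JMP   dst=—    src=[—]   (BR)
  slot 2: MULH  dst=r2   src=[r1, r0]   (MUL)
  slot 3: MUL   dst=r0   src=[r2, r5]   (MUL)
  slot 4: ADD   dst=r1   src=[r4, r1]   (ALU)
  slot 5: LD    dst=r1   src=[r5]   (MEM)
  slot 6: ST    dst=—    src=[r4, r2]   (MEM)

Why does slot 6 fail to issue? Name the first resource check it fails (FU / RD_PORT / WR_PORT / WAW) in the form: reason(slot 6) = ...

#0 BR src=- dispatched  <A:1 Mu:2 Ld:2 B:0 rd:6 wr:4>
#1 BR src=- held:FU  <A:1 Mu:2 Ld:2 B:0 rd:6 wr:4>
#2 MUL src=r1,r0 dispatched  <A:1 Mu:1 Ld:2 B:0 rd:4 wr:3>
#3 MUL src=r2,r5 dispatched  <A:1 Mu:0 Ld:2 B:0 rd:2 wr:2>
#4 ALU src=r4,r1 dispatched  <A:0 Mu:0 Ld:2 B:0 rd:0 wr:1>
#5 MEM src=r5 held:RD_PORT  <A:0 Mu:0 Ld:2 B:0 rd:0 wr:1>
#6 MEM src=r4,r2 held:RD_PORT  <A:0 Mu:0 Ld:2 B:0 rd:0 wr:1>

reason(slot 6) = RD_PORT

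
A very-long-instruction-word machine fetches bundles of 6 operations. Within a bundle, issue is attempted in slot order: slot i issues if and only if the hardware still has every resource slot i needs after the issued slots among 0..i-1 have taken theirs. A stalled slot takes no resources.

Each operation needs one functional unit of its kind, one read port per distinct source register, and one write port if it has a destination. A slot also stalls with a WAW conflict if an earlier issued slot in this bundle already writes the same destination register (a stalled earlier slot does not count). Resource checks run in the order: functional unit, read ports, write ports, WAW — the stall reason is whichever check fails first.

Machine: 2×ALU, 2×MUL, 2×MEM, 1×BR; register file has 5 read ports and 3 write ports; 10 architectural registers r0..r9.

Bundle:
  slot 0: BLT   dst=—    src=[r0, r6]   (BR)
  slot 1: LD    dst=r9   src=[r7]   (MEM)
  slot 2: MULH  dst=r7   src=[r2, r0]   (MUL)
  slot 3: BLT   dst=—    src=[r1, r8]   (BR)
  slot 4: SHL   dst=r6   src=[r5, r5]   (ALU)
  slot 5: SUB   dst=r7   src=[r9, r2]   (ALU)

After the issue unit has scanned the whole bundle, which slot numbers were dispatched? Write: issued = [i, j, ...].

issued = [0, 1, 2]

#0 BR src=r0,r6 dispatched  <A:2 Mu:2 Ld:2 B:0 rd:3 wr:3>
#1 MEM src=r7 dispatched  <A:2 Mu:2 Ld:1 B:0 rd:2 wr:2>
#2 MUL src=r2,r0 dispatched  <A:2 Mu:1 Ld:1 B:0 rd:0 wr:1>
#3 BR src=r1,r8 held:FU  <A:2 Mu:1 Ld:1 B:0 rd:0 wr:1>
#4 ALU src=r5,r5 held:RD_PORT  <A:2 Mu:1 Ld:1 B:0 rd:0 wr:1>
#5 ALU src=r9,r2 held:RD_PORT  <A:2 Mu:1 Ld:1 B:0 rd:0 wr:1>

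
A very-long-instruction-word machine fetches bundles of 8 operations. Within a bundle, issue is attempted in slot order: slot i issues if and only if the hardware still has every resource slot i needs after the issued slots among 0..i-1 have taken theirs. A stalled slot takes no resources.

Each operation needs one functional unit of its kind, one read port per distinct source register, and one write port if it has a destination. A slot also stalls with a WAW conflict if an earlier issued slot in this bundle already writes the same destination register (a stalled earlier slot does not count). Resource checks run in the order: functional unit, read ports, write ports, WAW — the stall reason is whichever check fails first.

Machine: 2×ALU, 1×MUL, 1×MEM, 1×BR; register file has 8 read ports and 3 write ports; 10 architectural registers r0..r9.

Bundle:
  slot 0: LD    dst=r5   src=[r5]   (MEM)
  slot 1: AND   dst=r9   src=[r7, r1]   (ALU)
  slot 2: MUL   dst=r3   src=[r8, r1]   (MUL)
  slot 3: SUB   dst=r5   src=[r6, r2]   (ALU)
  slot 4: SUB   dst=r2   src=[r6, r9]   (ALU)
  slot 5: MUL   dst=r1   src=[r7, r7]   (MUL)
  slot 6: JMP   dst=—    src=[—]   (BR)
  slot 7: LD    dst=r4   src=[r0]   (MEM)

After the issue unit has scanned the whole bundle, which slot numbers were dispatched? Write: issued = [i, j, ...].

issued = [0, 1, 2, 6]

#0 MEM src=r5 dispatched  <A:2 Mu:1 Ld:0 B:1 rd:7 wr:2>
#1 ALU src=r7,r1 dispatched  <A:1 Mu:1 Ld:0 B:1 rd:5 wr:1>
#2 MUL src=r8,r1 dispatched  <A:1 Mu:0 Ld:0 B:1 rd:3 wr:0>
#3 ALU src=r6,r2 held:WR_PORT  <A:1 Mu:0 Ld:0 B:1 rd:3 wr:0>
#4 ALU src=r6,r9 held:WR_PORT  <A:1 Mu:0 Ld:0 B:1 rd:3 wr:0>
#5 MUL src=r7,r7 held:FU  <A:1 Mu:0 Ld:0 B:1 rd:3 wr:0>
#6 BR src=- dispatched  <A:1 Mu:0 Ld:0 B:0 rd:3 wr:0>
#7 MEM src=r0 held:FU  <A:1 Mu:0 Ld:0 B:0 rd:3 wr:0>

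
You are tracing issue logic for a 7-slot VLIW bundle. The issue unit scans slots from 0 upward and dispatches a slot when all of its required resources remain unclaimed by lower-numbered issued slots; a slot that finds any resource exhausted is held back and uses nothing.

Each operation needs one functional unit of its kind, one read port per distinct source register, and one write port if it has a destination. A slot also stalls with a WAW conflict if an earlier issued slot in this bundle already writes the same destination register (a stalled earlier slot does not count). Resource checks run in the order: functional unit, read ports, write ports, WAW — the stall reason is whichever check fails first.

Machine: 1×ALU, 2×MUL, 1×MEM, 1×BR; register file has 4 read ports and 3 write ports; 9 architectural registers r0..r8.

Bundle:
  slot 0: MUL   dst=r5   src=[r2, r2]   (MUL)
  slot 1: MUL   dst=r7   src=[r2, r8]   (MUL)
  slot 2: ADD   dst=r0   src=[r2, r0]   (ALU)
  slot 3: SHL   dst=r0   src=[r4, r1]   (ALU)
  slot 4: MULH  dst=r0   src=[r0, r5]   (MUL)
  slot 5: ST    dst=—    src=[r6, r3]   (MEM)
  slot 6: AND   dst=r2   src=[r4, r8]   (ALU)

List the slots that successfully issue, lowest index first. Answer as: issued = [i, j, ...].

[0] MUL needs rd=1 wr=1: ok; after: ALU=1 MUL=1 MEM=1 BR=1, R=3, W=2
[1] MUL needs rd=2 wr=1: ok; after: ALU=1 MUL=0 MEM=1 BR=1, R=1, W=1
[2] ALU needs rd=2 wr=1: RD_PORT; after: ALU=1 MUL=0 MEM=1 BR=1, R=1, W=1
[3] ALU needs rd=2 wr=1: RD_PORT; after: ALU=1 MUL=0 MEM=1 BR=1, R=1, W=1
[4] MUL needs rd=2 wr=1: FU; after: ALU=1 MUL=0 MEM=1 BR=1, R=1, W=1
[5] MEM needs rd=2 wr=0: RD_PORT; after: ALU=1 MUL=0 MEM=1 BR=1, R=1, W=1
[6] ALU needs rd=2 wr=1: RD_PORT; after: ALU=1 MUL=0 MEM=1 BR=1, R=1, W=1

issued = [0, 1]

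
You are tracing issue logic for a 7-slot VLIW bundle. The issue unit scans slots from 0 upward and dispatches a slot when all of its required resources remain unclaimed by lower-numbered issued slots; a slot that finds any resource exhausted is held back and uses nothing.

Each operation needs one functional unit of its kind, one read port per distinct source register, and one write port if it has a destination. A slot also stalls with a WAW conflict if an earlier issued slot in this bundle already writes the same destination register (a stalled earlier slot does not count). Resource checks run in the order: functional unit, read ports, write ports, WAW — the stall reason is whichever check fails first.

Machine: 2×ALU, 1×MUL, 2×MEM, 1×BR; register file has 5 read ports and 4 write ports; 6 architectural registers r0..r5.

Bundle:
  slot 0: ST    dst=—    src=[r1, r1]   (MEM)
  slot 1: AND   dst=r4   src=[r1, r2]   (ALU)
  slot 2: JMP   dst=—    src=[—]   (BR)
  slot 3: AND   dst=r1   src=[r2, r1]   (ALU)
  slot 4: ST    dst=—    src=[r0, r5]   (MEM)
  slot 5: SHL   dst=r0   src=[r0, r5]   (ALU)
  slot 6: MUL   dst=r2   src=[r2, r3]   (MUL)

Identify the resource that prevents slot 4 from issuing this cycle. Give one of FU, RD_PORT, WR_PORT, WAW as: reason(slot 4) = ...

reason(slot 4) = RD_PORT

slot 0 (MEM): ISSUE — free A2,Mu1,Ld1,B1 rp4 wp4
slot 1 (ALU): ISSUE — free A1,Mu1,Ld1,B1 rp2 wp3
slot 2 (BR): ISSUE — free A1,Mu1,Ld1,B0 rp2 wp3
slot 3 (ALU): ISSUE — free A0,Mu1,Ld1,B0 rp0 wp2
slot 4 (MEM): stall RD_PORT — free A0,Mu1,Ld1,B0 rp0 wp2
slot 5 (ALU): stall FU — free A0,Mu1,Ld1,B0 rp0 wp2
slot 6 (MUL): stall RD_PORT — free A0,Mu1,Ld1,B0 rp0 wp2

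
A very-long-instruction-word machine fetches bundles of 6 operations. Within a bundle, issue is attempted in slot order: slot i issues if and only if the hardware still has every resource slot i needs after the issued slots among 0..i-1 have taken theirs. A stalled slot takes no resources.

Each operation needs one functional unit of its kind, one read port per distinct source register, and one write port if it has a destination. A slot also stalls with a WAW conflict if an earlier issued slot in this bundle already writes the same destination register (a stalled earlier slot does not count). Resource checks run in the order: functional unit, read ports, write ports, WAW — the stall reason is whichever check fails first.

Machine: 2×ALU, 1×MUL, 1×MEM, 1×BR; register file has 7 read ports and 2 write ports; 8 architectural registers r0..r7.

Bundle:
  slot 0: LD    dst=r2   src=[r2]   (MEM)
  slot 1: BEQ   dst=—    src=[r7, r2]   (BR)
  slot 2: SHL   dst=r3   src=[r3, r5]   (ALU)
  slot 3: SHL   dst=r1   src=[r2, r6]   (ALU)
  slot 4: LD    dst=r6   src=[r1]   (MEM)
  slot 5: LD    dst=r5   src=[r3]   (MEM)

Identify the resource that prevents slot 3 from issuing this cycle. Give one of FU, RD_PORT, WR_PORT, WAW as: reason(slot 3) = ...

[0] MEM needs rd=1 wr=1: ok; after: ALU=2 MUL=1 MEM=0 BR=1, R=6, W=1
[1] BR needs rd=2 wr=0: ok; after: ALU=2 MUL=1 MEM=0 BR=0, R=4, W=1
[2] ALU needs rd=2 wr=1: ok; after: ALU=1 MUL=1 MEM=0 BR=0, R=2, W=0
[3] ALU needs rd=2 wr=1: WR_PORT; after: ALU=1 MUL=1 MEM=0 BR=0, R=2, W=0
[4] MEM needs rd=1 wr=1: FU; after: ALU=1 MUL=1 MEM=0 BR=0, R=2, W=0
[5] MEM needs rd=1 wr=1: FU; after: ALU=1 MUL=1 MEM=0 BR=0, R=2, W=0

reason(slot 3) = WR_PORT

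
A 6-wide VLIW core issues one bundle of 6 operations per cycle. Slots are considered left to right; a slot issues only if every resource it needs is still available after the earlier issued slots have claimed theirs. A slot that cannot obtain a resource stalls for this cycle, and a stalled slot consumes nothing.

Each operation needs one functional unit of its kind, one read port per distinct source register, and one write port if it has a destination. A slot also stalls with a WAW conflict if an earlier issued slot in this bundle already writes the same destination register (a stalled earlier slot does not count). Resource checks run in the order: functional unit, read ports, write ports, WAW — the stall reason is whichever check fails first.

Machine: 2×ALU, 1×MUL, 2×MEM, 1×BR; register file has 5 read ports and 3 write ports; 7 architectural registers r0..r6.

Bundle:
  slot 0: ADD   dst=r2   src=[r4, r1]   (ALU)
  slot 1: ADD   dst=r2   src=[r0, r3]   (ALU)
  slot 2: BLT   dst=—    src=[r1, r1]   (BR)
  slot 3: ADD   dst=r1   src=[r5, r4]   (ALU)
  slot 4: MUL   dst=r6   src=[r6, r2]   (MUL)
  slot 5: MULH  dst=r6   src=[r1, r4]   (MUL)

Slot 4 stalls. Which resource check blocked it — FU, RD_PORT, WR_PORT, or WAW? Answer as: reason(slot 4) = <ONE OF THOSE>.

reason(slot 4) = RD_PORT

slot 0 (ALU): ISSUE — free A1,Mu1,Ld2,B1 rp3 wp2
slot 1 (ALU): stall WAW — free A1,Mu1,Ld2,B1 rp3 wp2
slot 2 (BR): ISSUE — free A1,Mu1,Ld2,B0 rp2 wp2
slot 3 (ALU): ISSUE — free A0,Mu1,Ld2,B0 rp0 wp1
slot 4 (MUL): stall RD_PORT — free A0,Mu1,Ld2,B0 rp0 wp1
slot 5 (MUL): stall RD_PORT — free A0,Mu1,Ld2,B0 rp0 wp1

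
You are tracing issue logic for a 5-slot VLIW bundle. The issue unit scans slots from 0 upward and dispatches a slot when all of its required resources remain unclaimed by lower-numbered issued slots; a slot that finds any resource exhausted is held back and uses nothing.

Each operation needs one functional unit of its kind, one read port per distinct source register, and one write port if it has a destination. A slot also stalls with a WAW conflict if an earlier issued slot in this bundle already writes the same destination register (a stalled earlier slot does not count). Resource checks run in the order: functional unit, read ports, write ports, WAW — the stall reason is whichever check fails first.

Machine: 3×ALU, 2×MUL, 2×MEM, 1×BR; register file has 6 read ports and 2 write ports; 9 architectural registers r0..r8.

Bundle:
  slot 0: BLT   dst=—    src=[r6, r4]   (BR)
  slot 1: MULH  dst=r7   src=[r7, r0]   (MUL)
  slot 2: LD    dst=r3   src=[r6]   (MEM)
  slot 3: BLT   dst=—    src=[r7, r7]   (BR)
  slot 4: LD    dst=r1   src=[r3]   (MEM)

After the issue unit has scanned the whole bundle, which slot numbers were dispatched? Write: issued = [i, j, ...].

issued = [0, 1, 2]

(0) want 1×BR +2rd +0wr — yes → AL3|MU2|ME2|BR0|rd4|wr2
(1) want 1×MUL +2rd +1wr — yes → AL3|MU1|ME2|BR0|rd2|wr1
(2) want 1×MEM +1rd +1wr — yes → AL3|MU1|ME1|BR0|rd1|wr0
(3) want 1×BR +1rd +0wr — FU → AL3|MU1|ME1|BR0|rd1|wr0
(4) want 1×MEM +1rd +1wr — WR_PORT → AL3|MU1|ME1|BR0|rd1|wr0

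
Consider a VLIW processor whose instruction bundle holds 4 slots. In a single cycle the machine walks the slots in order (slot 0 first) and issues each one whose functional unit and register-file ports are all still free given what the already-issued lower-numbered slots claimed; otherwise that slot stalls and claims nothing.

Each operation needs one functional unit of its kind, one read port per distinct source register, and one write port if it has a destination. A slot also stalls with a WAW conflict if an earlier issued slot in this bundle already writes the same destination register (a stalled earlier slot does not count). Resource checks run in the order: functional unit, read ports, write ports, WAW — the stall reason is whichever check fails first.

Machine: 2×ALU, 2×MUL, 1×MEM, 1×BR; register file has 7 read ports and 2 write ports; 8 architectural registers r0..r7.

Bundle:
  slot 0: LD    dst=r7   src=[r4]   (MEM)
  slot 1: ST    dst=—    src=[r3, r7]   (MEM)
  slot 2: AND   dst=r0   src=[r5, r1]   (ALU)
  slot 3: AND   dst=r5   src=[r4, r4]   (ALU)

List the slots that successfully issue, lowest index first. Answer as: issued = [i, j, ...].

issued = [0, 2]

#0 MEM src=r4 dispatched  <A:2 Mu:2 Ld:0 B:1 rd:6 wr:1>
#1 MEM src=r3,r7 held:FU  <A:2 Mu:2 Ld:0 B:1 rd:6 wr:1>
#2 ALU src=r5,r1 dispatched  <A:1 Mu:2 Ld:0 B:1 rd:4 wr:0>
#3 ALU src=r4,r4 held:WR_PORT  <A:1 Mu:2 Ld:0 B:1 rd:4 wr:0>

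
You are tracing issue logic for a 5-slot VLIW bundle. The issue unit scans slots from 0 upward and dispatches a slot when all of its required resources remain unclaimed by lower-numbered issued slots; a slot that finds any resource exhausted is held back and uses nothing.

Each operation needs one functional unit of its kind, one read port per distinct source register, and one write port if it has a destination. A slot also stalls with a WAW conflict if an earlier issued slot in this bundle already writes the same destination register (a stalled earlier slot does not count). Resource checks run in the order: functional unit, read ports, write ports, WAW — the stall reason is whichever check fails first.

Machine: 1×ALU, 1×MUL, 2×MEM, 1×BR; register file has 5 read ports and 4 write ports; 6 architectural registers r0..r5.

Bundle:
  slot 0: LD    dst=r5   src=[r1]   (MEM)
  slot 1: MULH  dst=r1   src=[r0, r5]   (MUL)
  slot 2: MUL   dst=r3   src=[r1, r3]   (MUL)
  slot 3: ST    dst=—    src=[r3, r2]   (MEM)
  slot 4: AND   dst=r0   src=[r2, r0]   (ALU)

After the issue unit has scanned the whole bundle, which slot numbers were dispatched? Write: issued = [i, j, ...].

slot 0 (MEM): ISSUE — free A1,Mu1,Ld1,B1 rp4 wp3
slot 1 (MUL): ISSUE — free A1,Mu0,Ld1,B1 rp2 wp2
slot 2 (MUL): stall FU — free A1,Mu0,Ld1,B1 rp2 wp2
slot 3 (MEM): ISSUE — free A1,Mu0,Ld0,B1 rp0 wp2
slot 4 (ALU): stall RD_PORT — free A1,Mu0,Ld0,B1 rp0 wp2

issued = [0, 1, 3]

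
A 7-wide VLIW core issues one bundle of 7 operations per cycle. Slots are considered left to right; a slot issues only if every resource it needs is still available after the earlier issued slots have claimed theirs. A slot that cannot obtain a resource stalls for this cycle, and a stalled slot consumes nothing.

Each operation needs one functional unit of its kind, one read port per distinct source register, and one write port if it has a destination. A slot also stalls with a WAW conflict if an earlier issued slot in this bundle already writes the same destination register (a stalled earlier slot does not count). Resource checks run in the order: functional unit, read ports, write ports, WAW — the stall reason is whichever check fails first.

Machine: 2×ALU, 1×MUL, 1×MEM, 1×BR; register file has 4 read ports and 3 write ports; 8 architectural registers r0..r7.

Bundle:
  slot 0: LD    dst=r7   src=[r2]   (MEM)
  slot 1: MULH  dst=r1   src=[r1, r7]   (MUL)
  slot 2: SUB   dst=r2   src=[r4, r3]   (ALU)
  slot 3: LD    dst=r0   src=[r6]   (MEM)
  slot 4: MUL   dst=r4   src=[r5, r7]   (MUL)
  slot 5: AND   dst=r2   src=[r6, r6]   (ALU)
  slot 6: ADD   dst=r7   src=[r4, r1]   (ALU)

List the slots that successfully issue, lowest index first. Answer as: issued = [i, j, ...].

slot 0 (MEM): ISSUE — free A2,Mu1,Ld0,B1 rp3 wp2
slot 1 (MUL): ISSUE — free A2,Mu0,Ld0,B1 rp1 wp1
slot 2 (ALU): stall RD_PORT — free A2,Mu0,Ld0,B1 rp1 wp1
slot 3 (MEM): stall FU — free A2,Mu0,Ld0,B1 rp1 wp1
slot 4 (MUL): stall FU — free A2,Mu0,Ld0,B1 rp1 wp1
slot 5 (ALU): ISSUE — free A1,Mu0,Ld0,B1 rp0 wp0
slot 6 (ALU): stall RD_PORT — free A1,Mu0,Ld0,B1 rp0 wp0

issued = [0, 1, 5]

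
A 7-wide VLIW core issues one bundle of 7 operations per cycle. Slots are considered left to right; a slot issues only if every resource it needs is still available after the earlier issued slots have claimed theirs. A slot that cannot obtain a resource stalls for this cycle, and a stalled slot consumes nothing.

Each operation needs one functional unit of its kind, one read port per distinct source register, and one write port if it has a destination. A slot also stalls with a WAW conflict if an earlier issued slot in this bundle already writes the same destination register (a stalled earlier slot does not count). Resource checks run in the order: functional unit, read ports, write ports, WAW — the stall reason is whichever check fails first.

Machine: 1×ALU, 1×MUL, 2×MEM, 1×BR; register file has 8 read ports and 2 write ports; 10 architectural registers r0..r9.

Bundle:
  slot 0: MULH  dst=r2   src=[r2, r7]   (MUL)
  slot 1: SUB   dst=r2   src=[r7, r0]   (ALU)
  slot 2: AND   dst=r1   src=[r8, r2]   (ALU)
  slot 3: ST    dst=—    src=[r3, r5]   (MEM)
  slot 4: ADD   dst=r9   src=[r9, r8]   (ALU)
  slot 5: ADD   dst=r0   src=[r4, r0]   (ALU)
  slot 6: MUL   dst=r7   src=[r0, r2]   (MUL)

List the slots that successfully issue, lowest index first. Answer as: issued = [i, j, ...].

slot 0 (MUL): ISSUE — free A1,Mu0,Ld2,B1 rp6 wp1
slot 1 (ALU): stall WAW — free A1,Mu0,Ld2,B1 rp6 wp1
slot 2 (ALU): ISSUE — free A0,Mu0,Ld2,B1 rp4 wp0
slot 3 (MEM): ISSUE — free A0,Mu0,Ld1,B1 rp2 wp0
slot 4 (ALU): stall FU — free A0,Mu0,Ld1,B1 rp2 wp0
slot 5 (ALU): stall FU — free A0,Mu0,Ld1,B1 rp2 wp0
slot 6 (MUL): stall FU — free A0,Mu0,Ld1,B1 rp2 wp0

issued = [0, 2, 3]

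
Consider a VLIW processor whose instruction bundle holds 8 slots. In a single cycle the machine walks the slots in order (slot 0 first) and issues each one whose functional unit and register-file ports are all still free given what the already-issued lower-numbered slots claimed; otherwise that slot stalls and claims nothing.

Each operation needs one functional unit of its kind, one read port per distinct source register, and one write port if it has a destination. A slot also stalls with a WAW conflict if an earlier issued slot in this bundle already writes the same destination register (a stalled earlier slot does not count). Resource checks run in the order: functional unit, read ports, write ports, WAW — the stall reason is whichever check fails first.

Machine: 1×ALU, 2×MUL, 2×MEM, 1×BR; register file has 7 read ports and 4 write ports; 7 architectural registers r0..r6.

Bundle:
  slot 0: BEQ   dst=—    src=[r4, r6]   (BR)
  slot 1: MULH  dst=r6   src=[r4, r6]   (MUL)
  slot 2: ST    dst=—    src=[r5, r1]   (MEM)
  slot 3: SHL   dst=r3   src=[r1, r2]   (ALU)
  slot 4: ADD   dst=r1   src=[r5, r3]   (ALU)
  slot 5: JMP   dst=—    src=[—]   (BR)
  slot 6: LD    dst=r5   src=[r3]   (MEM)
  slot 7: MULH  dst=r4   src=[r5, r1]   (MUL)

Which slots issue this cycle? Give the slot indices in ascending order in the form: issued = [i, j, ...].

issued = [0, 1, 2, 6]

#0 BR src=r4,r6 dispatched  <A:1 Mu:2 Ld:2 B:0 rd:5 wr:4>
#1 MUL src=r4,r6 dispatched  <A:1 Mu:1 Ld:2 B:0 rd:3 wr:3>
#2 MEM src=r5,r1 dispatched  <A:1 Mu:1 Ld:1 B:0 rd:1 wr:3>
#3 ALU src=r1,r2 held:RD_PORT  <A:1 Mu:1 Ld:1 B:0 rd:1 wr:3>
#4 ALU src=r5,r3 held:RD_PORT  <A:1 Mu:1 Ld:1 B:0 rd:1 wr:3>
#5 BR src=- held:FU  <A:1 Mu:1 Ld:1 B:0 rd:1 wr:3>
#6 MEM src=r3 dispatched  <A:1 Mu:1 Ld:0 B:0 rd:0 wr:2>
#7 MUL src=r5,r1 held:RD_PORT  <A:1 Mu:1 Ld:0 B:0 rd:0 wr:2>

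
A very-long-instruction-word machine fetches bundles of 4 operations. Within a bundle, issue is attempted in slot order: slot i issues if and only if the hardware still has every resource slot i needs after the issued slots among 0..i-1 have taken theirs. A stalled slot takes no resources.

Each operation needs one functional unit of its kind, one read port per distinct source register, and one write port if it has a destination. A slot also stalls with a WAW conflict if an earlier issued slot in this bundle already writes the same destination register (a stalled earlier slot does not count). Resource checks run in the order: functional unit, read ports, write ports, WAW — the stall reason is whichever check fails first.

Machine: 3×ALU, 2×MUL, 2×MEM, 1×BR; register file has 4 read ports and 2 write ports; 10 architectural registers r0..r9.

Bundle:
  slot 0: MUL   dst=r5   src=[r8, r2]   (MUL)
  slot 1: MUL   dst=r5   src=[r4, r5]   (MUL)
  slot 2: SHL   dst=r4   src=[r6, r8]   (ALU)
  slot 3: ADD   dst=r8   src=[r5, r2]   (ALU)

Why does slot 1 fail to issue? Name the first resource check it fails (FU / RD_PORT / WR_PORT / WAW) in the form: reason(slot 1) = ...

[0] MUL needs rd=2 wr=1: ok; after: ALU=3 MUL=1 MEM=2 BR=1, R=2, W=1
[1] MUL needs rd=2 wr=1: WAW; after: ALU=3 MUL=1 MEM=2 BR=1, R=2, W=1
[2] ALU needs rd=2 wr=1: ok; after: ALU=2 MUL=1 MEM=2 BR=1, R=0, W=0
[3] ALU needs rd=2 wr=1: RD_PORT; after: ALU=2 MUL=1 MEM=2 BR=1, R=0, W=0

reason(slot 1) = WAW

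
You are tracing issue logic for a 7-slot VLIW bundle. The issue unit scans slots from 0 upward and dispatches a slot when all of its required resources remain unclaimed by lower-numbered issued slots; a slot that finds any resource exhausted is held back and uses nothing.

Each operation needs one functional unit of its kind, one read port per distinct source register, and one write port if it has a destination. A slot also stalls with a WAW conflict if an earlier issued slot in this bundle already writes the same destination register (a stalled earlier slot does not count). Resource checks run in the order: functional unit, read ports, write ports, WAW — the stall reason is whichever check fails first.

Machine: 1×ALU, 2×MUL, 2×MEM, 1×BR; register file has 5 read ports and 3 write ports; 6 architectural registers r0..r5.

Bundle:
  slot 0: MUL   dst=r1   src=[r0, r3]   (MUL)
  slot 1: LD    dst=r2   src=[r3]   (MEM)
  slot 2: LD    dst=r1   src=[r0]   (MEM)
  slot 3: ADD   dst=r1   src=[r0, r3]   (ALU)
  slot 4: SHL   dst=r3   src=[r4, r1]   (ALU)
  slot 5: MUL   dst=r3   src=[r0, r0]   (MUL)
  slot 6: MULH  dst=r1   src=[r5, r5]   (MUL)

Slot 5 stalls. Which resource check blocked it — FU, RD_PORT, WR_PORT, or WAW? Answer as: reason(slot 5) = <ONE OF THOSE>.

reason(slot 5) = RD_PORT

  0. MUL→r1 ⇒ go  {1A/1Mu/2Ld/1B | 3r 2w}
  1. MEM→r2 ⇒ go  {1A/1Mu/1Ld/1B | 2r 1w}
  2. MEM→r1 ⇒ no(WAW)  {1A/1Mu/1Ld/1B | 2r 1w}
  3. ALU→r1 ⇒ no(WAW)  {1A/1Mu/1Ld/1B | 2r 1w}
  4. ALU→r3 ⇒ go  {0A/1Mu/1Ld/1B | 0r 0w}
  5. MUL→r3 ⇒ no(RD_PORT)  {0A/1Mu/1Ld/1B | 0r 0w}
  6. MUL→r1 ⇒ no(RD_PORT)  {0A/1Mu/1Ld/1B | 0r 0w}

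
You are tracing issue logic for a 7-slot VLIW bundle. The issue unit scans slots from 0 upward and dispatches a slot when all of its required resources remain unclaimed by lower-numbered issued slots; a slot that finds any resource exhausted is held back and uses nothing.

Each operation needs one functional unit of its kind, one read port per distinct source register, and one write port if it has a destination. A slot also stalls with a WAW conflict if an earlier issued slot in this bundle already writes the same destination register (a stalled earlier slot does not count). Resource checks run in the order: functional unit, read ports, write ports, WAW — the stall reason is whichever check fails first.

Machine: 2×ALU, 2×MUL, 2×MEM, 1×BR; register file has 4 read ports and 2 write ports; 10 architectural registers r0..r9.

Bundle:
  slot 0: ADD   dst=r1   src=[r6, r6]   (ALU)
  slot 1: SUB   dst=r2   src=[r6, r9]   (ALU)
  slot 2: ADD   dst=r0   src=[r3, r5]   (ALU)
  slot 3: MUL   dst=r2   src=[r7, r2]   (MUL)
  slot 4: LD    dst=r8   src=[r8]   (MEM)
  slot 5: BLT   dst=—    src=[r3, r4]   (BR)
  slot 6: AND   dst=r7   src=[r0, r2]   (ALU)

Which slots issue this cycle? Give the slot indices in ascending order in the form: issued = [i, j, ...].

(0) want 1×ALU +1rd +1wr — yes → AL1|MU2|ME2|BR1|rd3|wr1
(1) want 1×ALU +2rd +1wr — yes → AL0|MU2|ME2|BR1|rd1|wr0
(2) want 1×ALU +2rd +1wr — FU → AL0|MU2|ME2|BR1|rd1|wr0
(3) want 1×MUL +2rd +1wr — RD_PORT → AL0|MU2|ME2|BR1|rd1|wr0
(4) want 1×MEM +1rd +1wr — WR_PORT → AL0|MU2|ME2|BR1|rd1|wr0
(5) want 1×BR +2rd +0wr — RD_PORT → AL0|MU2|ME2|BR1|rd1|wr0
(6) want 1×ALU +2rd +1wr — FU → AL0|MU2|ME2|BR1|rd1|wr0

issued = [0, 1]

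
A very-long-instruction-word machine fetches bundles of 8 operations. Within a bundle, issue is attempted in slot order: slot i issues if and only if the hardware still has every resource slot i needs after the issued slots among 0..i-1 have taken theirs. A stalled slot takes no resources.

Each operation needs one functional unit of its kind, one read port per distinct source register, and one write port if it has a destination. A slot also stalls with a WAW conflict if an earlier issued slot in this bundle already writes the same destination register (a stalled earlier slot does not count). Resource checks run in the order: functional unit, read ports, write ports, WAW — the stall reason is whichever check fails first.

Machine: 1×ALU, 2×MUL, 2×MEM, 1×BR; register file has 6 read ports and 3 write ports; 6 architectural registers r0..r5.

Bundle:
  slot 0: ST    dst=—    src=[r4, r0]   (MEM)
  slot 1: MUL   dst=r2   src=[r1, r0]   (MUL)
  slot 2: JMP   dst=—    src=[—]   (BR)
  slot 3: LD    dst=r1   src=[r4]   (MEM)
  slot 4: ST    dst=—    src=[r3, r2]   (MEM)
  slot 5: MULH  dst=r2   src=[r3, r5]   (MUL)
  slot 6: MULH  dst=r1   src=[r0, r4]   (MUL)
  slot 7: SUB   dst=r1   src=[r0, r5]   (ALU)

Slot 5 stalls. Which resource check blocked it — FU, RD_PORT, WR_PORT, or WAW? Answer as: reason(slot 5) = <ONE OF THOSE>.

(0) want 1×MEM +2rd +0wr — yes → AL1|MU2|ME1|BR1|rd4|wr3
(1) want 1×MUL +2rd +1wr — yes → AL1|MU1|ME1|BR1|rd2|wr2
(2) want 1×BR +0rd +0wr — yes → AL1|MU1|ME1|BR0|rd2|wr2
(3) want 1×MEM +1rd +1wr — yes → AL1|MU1|ME0|BR0|rd1|wr1
(4) want 1×MEM +2rd +0wr — FU → AL1|MU1|ME0|BR0|rd1|wr1
(5) want 1×MUL +2rd +1wr — RD_PORT → AL1|MU1|ME0|BR0|rd1|wr1
(6) want 1×MUL +2rd +1wr — RD_PORT → AL1|MU1|ME0|BR0|rd1|wr1
(7) want 1×ALU +2rd +1wr — RD_PORT → AL1|MU1|ME0|BR0|rd1|wr1

reason(slot 5) = RD_PORT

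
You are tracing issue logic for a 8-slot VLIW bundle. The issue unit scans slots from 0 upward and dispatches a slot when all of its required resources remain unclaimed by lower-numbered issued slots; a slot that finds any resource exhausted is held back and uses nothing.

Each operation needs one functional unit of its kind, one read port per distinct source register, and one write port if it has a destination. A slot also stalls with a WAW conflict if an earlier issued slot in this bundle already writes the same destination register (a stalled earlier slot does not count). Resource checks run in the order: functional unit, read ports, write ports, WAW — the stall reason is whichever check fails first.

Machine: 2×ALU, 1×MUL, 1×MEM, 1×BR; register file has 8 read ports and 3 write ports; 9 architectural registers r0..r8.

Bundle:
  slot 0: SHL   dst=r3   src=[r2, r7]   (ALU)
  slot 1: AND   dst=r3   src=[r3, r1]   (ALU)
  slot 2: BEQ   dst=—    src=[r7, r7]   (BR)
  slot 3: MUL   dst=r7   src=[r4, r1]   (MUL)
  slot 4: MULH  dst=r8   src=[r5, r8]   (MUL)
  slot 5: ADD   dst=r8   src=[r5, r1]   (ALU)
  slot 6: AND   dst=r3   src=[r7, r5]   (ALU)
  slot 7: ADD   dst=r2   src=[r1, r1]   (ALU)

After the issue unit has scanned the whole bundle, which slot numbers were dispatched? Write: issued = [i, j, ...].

#0 ALU src=r2,r7 dispatched  <A:1 Mu:1 Ld:1 B:1 rd:6 wr:2>
#1 ALU src=r3,r1 held:WAW  <A:1 Mu:1 Ld:1 B:1 rd:6 wr:2>
#2 BR src=r7,r7 dispatched  <A:1 Mu:1 Ld:1 B:0 rd:5 wr:2>
#3 MUL src=r4,r1 dispatched  <A:1 Mu:0 Ld:1 B:0 rd:3 wr:1>
#4 MUL src=r5,r8 held:FU  <A:1 Mu:0 Ld:1 B:0 rd:3 wr:1>
#5 ALU src=r5,r1 dispatched  <A:0 Mu:0 Ld:1 B:0 rd:1 wr:0>
#6 ALU src=r7,r5 held:FU  <A:0 Mu:0 Ld:1 B:0 rd:1 wr:0>
#7 ALU src=r1,r1 held:FU  <A:0 Mu:0 Ld:1 B:0 rd:1 wr:0>

issued = [0, 2, 3, 5]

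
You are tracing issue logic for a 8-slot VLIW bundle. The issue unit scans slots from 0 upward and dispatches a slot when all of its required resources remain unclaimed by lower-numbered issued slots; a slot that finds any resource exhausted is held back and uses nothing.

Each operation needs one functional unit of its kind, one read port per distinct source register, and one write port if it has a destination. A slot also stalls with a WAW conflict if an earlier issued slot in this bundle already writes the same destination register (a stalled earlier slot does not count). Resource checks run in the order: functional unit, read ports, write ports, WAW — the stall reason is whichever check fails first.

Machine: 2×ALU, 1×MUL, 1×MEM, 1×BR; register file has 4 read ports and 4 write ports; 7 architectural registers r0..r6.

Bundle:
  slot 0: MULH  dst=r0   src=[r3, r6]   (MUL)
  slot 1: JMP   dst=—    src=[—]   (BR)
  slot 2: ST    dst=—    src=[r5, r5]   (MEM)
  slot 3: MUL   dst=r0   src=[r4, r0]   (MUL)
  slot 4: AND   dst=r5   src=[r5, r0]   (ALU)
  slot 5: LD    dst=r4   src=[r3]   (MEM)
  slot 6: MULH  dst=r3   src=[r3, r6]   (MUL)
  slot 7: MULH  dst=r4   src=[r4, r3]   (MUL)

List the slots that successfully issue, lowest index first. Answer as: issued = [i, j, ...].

slot 0 (MUL): ISSUE — free A2,Mu0,Ld1,B1 rp2 wp3
slot 1 (BR): ISSUE — free A2,Mu0,Ld1,B0 rp2 wp3
slot 2 (MEM): ISSUE — free A2,Mu0,Ld0,B0 rp1 wp3
slot 3 (MUL): stall FU — free A2,Mu0,Ld0,B0 rp1 wp3
slot 4 (ALU): stall RD_PORT — free A2,Mu0,Ld0,B0 rp1 wp3
slot 5 (MEM): stall FU — free A2,Mu0,Ld0,B0 rp1 wp3
slot 6 (MUL): stall FU — free A2,Mu0,Ld0,B0 rp1 wp3
slot 7 (MUL): stall FU — free A2,Mu0,Ld0,B0 rp1 wp3

issued = [0, 1, 2]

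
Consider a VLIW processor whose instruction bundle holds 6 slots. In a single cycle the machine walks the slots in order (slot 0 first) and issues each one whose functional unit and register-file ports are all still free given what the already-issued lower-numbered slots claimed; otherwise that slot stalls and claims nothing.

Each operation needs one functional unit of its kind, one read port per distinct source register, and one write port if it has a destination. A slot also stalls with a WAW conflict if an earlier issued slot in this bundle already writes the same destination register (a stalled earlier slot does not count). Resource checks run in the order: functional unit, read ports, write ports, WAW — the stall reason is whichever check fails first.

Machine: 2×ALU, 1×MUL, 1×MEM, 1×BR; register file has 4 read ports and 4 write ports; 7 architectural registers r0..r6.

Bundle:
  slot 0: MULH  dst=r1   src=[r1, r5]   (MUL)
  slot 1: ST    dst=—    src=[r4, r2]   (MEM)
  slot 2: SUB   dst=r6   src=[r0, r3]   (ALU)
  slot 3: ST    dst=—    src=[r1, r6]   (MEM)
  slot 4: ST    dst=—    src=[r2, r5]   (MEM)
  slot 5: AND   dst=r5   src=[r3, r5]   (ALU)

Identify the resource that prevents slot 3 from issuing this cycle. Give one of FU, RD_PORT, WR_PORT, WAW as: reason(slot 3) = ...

#0 MUL src=r1,r5 dispatched  <A:2 Mu:0 Ld:1 B:1 rd:2 wr:3>
#1 MEM src=r4,r2 dispatched  <A:2 Mu:0 Ld:0 B:1 rd:0 wr:3>
#2 ALU src=r0,r3 held:RD_PORT  <A:2 Mu:0 Ld:0 B:1 rd:0 wr:3>
#3 MEM src=r1,r6 held:FU  <A:2 Mu:0 Ld:0 B:1 rd:0 wr:3>
#4 MEM src=r2,r5 held:FU  <A:2 Mu:0 Ld:0 B:1 rd:0 wr:3>
#5 ALU src=r3,r5 held:RD_PORT  <A:2 Mu:0 Ld:0 B:1 rd:0 wr:3>

reason(slot 3) = FU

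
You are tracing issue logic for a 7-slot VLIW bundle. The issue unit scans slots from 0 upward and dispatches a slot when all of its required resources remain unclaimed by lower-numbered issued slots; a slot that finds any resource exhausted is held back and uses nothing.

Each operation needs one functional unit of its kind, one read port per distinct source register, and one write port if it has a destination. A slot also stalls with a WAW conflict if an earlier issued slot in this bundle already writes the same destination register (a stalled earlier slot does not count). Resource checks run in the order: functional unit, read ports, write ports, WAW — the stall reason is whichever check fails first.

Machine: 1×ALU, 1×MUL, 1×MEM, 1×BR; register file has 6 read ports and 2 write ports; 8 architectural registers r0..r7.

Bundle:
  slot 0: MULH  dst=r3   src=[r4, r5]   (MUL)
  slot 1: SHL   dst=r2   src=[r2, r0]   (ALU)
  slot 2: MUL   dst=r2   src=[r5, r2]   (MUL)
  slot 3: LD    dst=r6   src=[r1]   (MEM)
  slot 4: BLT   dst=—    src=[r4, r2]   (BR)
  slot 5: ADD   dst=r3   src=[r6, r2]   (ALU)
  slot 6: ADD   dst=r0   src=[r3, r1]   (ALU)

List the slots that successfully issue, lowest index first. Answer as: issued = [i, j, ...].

issued = [0, 1, 4]

#0 MUL src=r4,r5 dispatched  <A:1 Mu:0 Ld:1 B:1 rd:4 wr:1>
#1 ALU src=r2,r0 dispatched  <A:0 Mu:0 Ld:1 B:1 rd:2 wr:0>
#2 MUL src=r5,r2 held:FU  <A:0 Mu:0 Ld:1 B:1 rd:2 wr:0>
#3 MEM src=r1 held:WR_PORT  <A:0 Mu:0 Ld:1 B:1 rd:2 wr:0>
#4 BR src=r4,r2 dispatched  <A:0 Mu:0 Ld:1 B:0 rd:0 wr:0>
#5 ALU src=r6,r2 held:FU  <A:0 Mu:0 Ld:1 B:0 rd:0 wr:0>
#6 ALU src=r3,r1 held:FU  <A:0 Mu:0 Ld:1 B:0 rd:0 wr:0>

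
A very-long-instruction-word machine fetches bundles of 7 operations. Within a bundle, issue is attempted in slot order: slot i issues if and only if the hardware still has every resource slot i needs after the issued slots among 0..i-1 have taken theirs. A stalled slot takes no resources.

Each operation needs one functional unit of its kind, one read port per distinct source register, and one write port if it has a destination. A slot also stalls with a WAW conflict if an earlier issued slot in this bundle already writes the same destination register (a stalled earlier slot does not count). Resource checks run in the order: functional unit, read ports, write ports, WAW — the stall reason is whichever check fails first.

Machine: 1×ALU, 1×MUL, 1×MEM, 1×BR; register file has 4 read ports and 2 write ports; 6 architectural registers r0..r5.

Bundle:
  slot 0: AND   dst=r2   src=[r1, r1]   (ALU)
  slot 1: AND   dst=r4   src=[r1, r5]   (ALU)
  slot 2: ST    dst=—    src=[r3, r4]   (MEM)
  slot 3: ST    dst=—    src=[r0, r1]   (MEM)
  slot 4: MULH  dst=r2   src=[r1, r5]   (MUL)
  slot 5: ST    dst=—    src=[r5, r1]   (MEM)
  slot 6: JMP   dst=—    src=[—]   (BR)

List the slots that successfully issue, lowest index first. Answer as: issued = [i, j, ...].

issued = [0, 2, 6]

(0) want 1×ALU +1rd +1wr — yes → AL0|MU1|ME1|BR1|rd3|wr1
(1) want 1×ALU +2rd +1wr — FU → AL0|MU1|ME1|BR1|rd3|wr1
(2) want 1×MEM +2rd +0wr — yes → AL0|MU1|ME0|BR1|rd1|wr1
(3) want 1×MEM +2rd +0wr — FU → AL0|MU1|ME0|BR1|rd1|wr1
(4) want 1×MUL +2rd +1wr — RD_PORT → AL0|MU1|ME0|BR1|rd1|wr1
(5) want 1×MEM +2rd +0wr — FU → AL0|MU1|ME0|BR1|rd1|wr1
(6) want 1×BR +0rd +0wr — yes → AL0|MU1|ME0|BR0|rd1|wr1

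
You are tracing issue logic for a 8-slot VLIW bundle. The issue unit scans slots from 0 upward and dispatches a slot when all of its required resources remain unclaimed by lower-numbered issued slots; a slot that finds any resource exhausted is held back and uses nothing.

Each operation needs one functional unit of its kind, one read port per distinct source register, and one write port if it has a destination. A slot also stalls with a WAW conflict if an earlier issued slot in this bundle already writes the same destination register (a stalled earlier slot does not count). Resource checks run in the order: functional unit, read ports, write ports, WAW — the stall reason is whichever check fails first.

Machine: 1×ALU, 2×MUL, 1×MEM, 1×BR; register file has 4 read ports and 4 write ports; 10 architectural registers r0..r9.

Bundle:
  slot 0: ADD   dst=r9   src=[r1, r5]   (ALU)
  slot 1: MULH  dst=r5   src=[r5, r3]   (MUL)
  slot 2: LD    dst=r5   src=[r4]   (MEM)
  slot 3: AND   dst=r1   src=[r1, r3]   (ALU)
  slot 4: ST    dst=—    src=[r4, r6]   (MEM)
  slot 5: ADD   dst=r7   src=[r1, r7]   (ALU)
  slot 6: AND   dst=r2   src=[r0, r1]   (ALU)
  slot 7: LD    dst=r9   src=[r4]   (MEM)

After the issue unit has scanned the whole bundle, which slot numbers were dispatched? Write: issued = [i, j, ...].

issued = [0, 1]

  0. ALU→r9 ⇒ go  {0A/2Mu/1Ld/1B | 2r 3w}
  1. MUL→r5 ⇒ go  {0A/1Mu/1Ld/1B | 0r 2w}
  2. MEM→r5 ⇒ no(RD_PORT)  {0A/1Mu/1Ld/1B | 0r 2w}
  3. ALU→r1 ⇒ no(FU)  {0A/1Mu/1Ld/1B | 0r 2w}
  4. MEM ⇒ no(RD_PORT)  {0A/1Mu/1Ld/1B | 0r 2w}
  5. ALU→r7 ⇒ no(FU)  {0A/1Mu/1Ld/1B | 0r 2w}
  6. ALU→r2 ⇒ no(FU)  {0A/1Mu/1Ld/1B | 0r 2w}
  7. MEM→r9 ⇒ no(RD_PORT)  {0A/1Mu/1Ld/1B | 0r 2w}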